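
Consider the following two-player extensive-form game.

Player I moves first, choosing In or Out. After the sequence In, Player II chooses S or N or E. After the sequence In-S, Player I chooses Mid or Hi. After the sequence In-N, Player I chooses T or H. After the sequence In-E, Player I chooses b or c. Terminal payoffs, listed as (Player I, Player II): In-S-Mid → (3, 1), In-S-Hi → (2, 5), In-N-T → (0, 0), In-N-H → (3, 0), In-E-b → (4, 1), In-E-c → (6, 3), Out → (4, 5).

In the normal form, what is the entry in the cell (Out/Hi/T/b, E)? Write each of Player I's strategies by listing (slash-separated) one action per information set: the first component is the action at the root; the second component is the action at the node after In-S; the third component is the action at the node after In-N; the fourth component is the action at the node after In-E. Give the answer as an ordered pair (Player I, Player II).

Trace the play path from the root:
  Player I plays Out
→ terminal payoff (4, 5).
(Player I's choice at the node after In-S is never reached on this path, so it doesn't affect the outcome.)

(4, 5)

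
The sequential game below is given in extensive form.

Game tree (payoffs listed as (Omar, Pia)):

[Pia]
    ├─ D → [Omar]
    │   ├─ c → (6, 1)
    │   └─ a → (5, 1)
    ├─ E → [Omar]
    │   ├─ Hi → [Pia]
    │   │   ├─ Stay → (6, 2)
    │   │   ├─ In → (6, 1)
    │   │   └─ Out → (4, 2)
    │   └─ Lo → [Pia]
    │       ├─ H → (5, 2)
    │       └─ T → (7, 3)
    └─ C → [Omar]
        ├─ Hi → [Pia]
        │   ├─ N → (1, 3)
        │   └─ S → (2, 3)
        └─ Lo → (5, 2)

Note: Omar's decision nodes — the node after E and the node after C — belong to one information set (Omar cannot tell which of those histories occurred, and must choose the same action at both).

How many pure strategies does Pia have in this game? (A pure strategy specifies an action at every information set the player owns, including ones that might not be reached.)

36

Pia owns the root with actions {D, E, C} — three choices.
Pia owns the node after E-Hi with actions {Stay, In, Out} — three choices.
Pia owns the node after E-Lo with actions {H, T} — two choices.
Pia owns the node after C-Hi with actions {N, S} — two choices.
A pure strategy fixes one action at each information set independently, so the count is the product 3 × 3 × 2 × 2 = 36.
(For reference, Omar has 4 pure strategies, giving a 36×4 normal-form matrix.)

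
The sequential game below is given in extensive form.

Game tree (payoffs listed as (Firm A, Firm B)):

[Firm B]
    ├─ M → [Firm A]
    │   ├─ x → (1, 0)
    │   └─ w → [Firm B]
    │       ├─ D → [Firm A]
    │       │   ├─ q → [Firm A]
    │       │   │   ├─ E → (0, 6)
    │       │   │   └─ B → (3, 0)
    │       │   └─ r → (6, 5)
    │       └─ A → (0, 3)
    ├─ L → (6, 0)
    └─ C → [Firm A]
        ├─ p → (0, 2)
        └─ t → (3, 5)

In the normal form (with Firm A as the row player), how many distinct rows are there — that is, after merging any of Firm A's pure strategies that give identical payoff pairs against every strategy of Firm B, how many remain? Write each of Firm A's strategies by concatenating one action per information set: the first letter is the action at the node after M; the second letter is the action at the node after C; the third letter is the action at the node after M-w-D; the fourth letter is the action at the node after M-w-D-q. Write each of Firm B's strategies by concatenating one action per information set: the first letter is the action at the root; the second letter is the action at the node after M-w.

8

Firm A has 16 pure strategies: xpqE, xpqB, xprE, xprB, xtqE, xtqB, xtrE, xtrB, wpqE, wpqB, wprE, wprB, wtqE, wtqB, wtrE, wtrB. Columns: MD, MA, LD, LA, CD, CA.
{xpqE, xpqB, xprE, xprB} → row (1,0) (1,0) (6,0) (6,0) (0,2) (0,2)
{xtqE, xtqB, xtrE, xtrB} → row (1,0) (1,0) (6,0) (6,0) (3,5) (3,5)
{wpqE} → row (0,6) (0,3) (6,0) (6,0) (0,2) (0,2)
{wpqB} → row (3,0) (0,3) (6,0) (6,0) (0,2) (0,2)
{wprE, wprB} → row (6,5) (0,3) (6,0) (6,0) (0,2) (0,2)
{wtqE} → row (0,6) (0,3) (6,0) (6,0) (3,5) (3,5)
{wtqB} → row (3,0) (0,3) (6,0) (6,0) (3,5) (3,5)
{wtrE, wtrB} → row (6,5) (0,3) (6,0) (6,0) (3,5) (3,5)
That's 8 distinct rows out of 16 strategies.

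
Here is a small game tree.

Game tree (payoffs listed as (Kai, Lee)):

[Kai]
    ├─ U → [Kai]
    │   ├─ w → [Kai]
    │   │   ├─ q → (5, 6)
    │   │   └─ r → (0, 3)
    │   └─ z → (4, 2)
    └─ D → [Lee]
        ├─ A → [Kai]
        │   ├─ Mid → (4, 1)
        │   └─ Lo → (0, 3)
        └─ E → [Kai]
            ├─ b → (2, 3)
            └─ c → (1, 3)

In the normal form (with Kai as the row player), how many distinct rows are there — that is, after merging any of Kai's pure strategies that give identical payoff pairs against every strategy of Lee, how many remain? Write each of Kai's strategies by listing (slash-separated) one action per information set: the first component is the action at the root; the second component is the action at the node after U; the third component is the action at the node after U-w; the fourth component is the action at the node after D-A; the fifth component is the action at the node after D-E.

Kai has 32 pure strategies: U/w/q/Mid/b, U/w/q/Mid/c, U/w/q/Lo/b, U/w/q/Lo/c, U/w/r/Mid/b, U/w/r/Mid/c, U/w/r/Lo/b, U/w/r/Lo/c, U/z/q/Mid/b, U/z/q/Mid/c, U/z/q/Lo/b, U/z/q/Lo/c, U/z/r/Mid/b, U/z/r/Mid/c, U/z/r/Lo/b, U/z/r/Lo/c, D/w/q/Mid/b, D/w/q/Mid/c, D/w/q/Lo/b, D/w/q/Lo/c, D/w/r/Mid/b, D/w/r/Mid/c, D/w/r/Lo/b, D/w/r/Lo/c, D/z/q/Mid/b, D/z/q/Mid/c, D/z/q/Lo/b, D/z/q/Lo/c, D/z/r/Mid/b, D/z/r/Mid/c, D/z/r/Lo/b, D/z/r/Lo/c. Columns: A, E.
{U/w/q/Mid/b, U/w/q/Mid/c, U/w/q/Lo/b, U/w/q/Lo/c} → row (5,6) (5,6)
{U/w/r/Mid/b, U/w/r/Mid/c, U/w/r/Lo/b, U/w/r/Lo/c} → row (0,3) (0,3)
{U/z/q/Mid/b, U/z/q/Mid/c, U/z/q/Lo/b, U/z/q/Lo/c, U/z/r/Mid/b, U/z/r/Mid/c, U/z/r/Lo/b, U/z/r/Lo/c} → row (4,2) (4,2)
{D/w/q/Mid/b, D/w/r/Mid/b, D/z/q/Mid/b, D/z/r/Mid/b} → row (4,1) (2,3)
{D/w/q/Mid/c, D/w/r/Mid/c, D/z/q/Mid/c, D/z/r/Mid/c} → row (4,1) (1,3)
{D/w/q/Lo/b, D/w/r/Lo/b, D/z/q/Lo/b, D/z/r/Lo/b} → row (0,3) (2,3)
{D/w/q/Lo/c, D/w/r/Lo/c, D/z/q/Lo/c, D/z/r/Lo/c} → row (0,3) (1,3)
That's 7 distinct rows out of 32 strategies.

7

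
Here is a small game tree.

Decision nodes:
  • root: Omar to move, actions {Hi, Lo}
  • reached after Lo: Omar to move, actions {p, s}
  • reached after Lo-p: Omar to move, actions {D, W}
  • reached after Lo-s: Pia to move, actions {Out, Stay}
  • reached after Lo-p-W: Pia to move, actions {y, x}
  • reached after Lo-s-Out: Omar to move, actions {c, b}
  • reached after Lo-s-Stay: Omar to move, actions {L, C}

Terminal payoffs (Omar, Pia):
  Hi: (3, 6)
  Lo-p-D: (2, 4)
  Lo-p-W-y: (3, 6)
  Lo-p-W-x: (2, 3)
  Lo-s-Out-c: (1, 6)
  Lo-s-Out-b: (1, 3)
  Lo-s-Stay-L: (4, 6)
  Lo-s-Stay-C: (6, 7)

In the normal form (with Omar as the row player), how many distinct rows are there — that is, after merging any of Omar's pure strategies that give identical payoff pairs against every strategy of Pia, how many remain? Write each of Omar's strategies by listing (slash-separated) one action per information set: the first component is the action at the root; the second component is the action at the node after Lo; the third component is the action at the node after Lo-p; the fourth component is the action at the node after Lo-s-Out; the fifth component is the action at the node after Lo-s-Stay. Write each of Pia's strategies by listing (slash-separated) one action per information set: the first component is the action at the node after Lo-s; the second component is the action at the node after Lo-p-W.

Omar has 32 pure strategies: Hi/p/D/c/L, Hi/p/D/c/C, Hi/p/D/b/L, Hi/p/D/b/C, Hi/p/W/c/L, Hi/p/W/c/C, Hi/p/W/b/L, Hi/p/W/b/C, Hi/s/D/c/L, Hi/s/D/c/C, Hi/s/D/b/L, Hi/s/D/b/C, Hi/s/W/c/L, Hi/s/W/c/C, Hi/s/W/b/L, Hi/s/W/b/C, Lo/p/D/c/L, Lo/p/D/c/C, Lo/p/D/b/L, Lo/p/D/b/C, Lo/p/W/c/L, Lo/p/W/c/C, Lo/p/W/b/L, Lo/p/W/b/C, Lo/s/D/c/L, Lo/s/D/c/C, Lo/s/D/b/L, Lo/s/D/b/C, Lo/s/W/c/L, Lo/s/W/c/C, Lo/s/W/b/L, Lo/s/W/b/C. Columns: Out/y, Out/x, Stay/y, Stay/x.
{Hi/p/D/c/L, Hi/p/D/c/C, Hi/p/D/b/L, Hi/p/D/b/C, Hi/p/W/c/L, Hi/p/W/c/C, Hi/p/W/b/L, Hi/p/W/b/C, Hi/s/D/c/L, Hi/s/D/c/C, Hi/s/D/b/L, Hi/s/D/b/C, Hi/s/W/c/L, Hi/s/W/c/C, Hi/s/W/b/L, Hi/s/W/b/C} → row (3,6) (3,6) (3,6) (3,6)
{Lo/p/D/c/L, Lo/p/D/c/C, Lo/p/D/b/L, Lo/p/D/b/C} → row (2,4) (2,4) (2,4) (2,4)
{Lo/p/W/c/L, Lo/p/W/c/C, Lo/p/W/b/L, Lo/p/W/b/C} → row (3,6) (2,3) (3,6) (2,3)
{Lo/s/D/c/L, Lo/s/W/c/L} → row (1,6) (1,6) (4,6) (4,6)
{Lo/s/D/c/C, Lo/s/W/c/C} → row (1,6) (1,6) (6,7) (6,7)
{Lo/s/D/b/L, Lo/s/W/b/L} → row (1,3) (1,3) (4,6) (4,6)
{Lo/s/D/b/C, Lo/s/W/b/C} → row (1,3) (1,3) (6,7) (6,7)
That's 7 distinct rows out of 32 strategies.

7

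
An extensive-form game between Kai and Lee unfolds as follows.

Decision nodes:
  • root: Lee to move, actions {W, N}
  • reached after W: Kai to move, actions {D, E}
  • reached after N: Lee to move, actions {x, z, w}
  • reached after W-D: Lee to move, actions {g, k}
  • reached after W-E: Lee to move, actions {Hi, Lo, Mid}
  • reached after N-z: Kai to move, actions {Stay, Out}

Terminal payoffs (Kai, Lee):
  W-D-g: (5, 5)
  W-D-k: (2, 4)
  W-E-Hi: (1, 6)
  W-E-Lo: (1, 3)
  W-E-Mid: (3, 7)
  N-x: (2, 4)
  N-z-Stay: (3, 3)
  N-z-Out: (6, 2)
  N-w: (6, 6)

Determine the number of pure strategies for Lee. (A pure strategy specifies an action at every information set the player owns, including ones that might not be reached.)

36

Lee owns the root with actions {W, N} — two choices.
Lee owns the node after N with actions {x, z, w} — three choices.
Lee owns the node after W-D with actions {g, k} — two choices.
Lee owns the node after W-E with actions {Hi, Lo, Mid} — three choices.
A pure strategy fixes one action at each information set independently, so the count is the product 2 × 3 × 2 × 3 = 36.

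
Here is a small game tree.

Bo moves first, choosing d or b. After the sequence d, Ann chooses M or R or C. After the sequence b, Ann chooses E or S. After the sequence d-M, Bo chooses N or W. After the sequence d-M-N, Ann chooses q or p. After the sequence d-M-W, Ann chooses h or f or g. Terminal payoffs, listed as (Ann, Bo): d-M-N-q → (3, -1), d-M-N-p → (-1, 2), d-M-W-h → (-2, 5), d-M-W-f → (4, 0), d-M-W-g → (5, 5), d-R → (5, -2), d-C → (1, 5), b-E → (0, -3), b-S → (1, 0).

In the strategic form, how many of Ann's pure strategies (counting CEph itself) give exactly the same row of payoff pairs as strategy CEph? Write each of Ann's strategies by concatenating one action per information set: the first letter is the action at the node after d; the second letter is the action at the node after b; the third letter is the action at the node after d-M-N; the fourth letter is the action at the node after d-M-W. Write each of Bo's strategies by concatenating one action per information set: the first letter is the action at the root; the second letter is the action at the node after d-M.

6

Row for CEph (columns dN, dW, bN, bW): (1,5) (1,5) (0,-3) (0,-3).
Under CEph, Ann's choice at the node after d-M-N and at the node after d-M-W can never be reached regardless of what Bo does, so varying those choices leaves every outcome unchanged.
Holding the reachable choices fixed and varying the unreachable ones freely already gives 2 × 3 = 6 equivalent strategies.
No other strategy reproduces this row, so those 6 are the full class: CEqh, CEqf, CEqg, CEph, CEpf, CEpg.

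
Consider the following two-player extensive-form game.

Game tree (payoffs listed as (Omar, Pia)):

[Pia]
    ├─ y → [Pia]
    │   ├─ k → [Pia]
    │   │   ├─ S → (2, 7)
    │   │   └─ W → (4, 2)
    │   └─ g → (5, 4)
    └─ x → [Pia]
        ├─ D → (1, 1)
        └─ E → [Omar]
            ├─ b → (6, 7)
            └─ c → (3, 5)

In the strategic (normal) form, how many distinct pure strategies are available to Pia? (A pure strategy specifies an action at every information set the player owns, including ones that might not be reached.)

16

Pia owns the root with actions {y, x} — two choices.
Pia owns the node after y with actions {k, g} — two choices.
Pia owns the node after x with actions {D, E} — two choices.
Pia owns the node after y-k with actions {S, W} — two choices.
A pure strategy fixes one action at each information set independently, so the count is the product 2 × 2 × 2 × 2 = 16.
(For reference, Omar has 2 pure strategies, giving a 16×2 normal-form matrix.)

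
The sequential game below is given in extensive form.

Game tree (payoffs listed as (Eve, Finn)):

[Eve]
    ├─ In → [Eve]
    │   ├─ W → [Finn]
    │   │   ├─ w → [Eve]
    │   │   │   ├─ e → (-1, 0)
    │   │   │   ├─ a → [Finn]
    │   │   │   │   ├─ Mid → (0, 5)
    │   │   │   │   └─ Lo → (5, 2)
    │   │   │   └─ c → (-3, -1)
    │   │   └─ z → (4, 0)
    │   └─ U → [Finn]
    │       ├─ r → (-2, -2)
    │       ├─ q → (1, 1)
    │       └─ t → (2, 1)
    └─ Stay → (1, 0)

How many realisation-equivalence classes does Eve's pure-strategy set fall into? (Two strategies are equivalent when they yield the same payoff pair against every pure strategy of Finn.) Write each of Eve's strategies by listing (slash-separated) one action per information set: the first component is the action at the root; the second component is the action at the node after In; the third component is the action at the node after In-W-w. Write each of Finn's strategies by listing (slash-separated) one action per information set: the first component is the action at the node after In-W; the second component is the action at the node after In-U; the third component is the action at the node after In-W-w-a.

Eve has 12 pure strategies: In/W/e, In/W/a, In/W/c, In/U/e, In/U/a, In/U/c, Stay/W/e, Stay/W/a, Stay/W/c, Stay/U/e, Stay/U/a, Stay/U/c. Columns: w/r/Mid, w/r/Lo, w/q/Mid, w/q/Lo, w/t/Mid, w/t/Lo, z/r/Mid, z/r/Lo, z/q/Mid, z/q/Lo, z/t/Mid, z/t/Lo.
{In/W/e} → row (-1,0) (-1,0) (-1,0) (-1,0) (-1,0) (-1,0) (4,0) (4,0) (4,0) (4,0) (4,0) (4,0)
{In/W/a} → row (0,5) (5,2) (0,5) (5,2) (0,5) (5,2) (4,0) (4,0) (4,0) (4,0) (4,0) (4,0)
{In/W/c} → row (-3,-1) (-3,-1) (-3,-1) (-3,-1) (-3,-1) (-3,-1) (4,0) (4,0) (4,0) (4,0) (4,0) (4,0)
{In/U/e, In/U/a, In/U/c} → row (-2,-2) (-2,-2) (1,1) (1,1) (2,1) (2,1) (-2,-2) (-2,-2) (1,1) (1,1) (2,1) (2,1)
{Stay/W/e, Stay/W/a, Stay/W/c, Stay/U/e, Stay/U/a, Stay/U/c} → row (1,0) (1,0) (1,0) (1,0) (1,0) (1,0) (1,0) (1,0) (1,0) (1,0) (1,0) (1,0)
That's 5 distinct rows out of 12 strategies.

5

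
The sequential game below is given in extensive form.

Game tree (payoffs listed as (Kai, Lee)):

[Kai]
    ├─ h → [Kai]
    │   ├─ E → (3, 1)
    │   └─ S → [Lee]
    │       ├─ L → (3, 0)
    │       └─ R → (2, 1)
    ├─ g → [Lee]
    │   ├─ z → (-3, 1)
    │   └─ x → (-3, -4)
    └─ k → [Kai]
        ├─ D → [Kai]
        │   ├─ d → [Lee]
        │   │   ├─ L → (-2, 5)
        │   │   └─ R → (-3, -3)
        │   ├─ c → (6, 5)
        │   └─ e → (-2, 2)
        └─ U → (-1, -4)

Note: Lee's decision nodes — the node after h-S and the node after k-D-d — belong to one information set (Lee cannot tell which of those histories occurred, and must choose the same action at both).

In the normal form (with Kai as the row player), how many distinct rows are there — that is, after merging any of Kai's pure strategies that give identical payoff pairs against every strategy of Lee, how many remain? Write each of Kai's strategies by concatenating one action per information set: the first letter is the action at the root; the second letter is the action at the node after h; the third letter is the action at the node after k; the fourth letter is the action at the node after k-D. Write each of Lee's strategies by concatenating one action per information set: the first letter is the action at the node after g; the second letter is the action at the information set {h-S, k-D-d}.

7

Kai has 36 pure strategies: hEDd, hEDc, hEDe, hEUd, hEUc, hEUe, hSDd, hSDc, hSDe, hSUd, hSUc, hSUe, gEDd, gEDc, gEDe, gEUd, gEUc, gEUe, gSDd, gSDc, gSDe, gSUd, gSUc, gSUe, kEDd, kEDc, kEDe, kEUd, kEUc, kEUe, kSDd, kSDc, kSDe, kSUd, kSUc, kSUe. Columns: zL, zR, xL, xR.
{hEDd, hEDc, hEDe, hEUd, hEUc, hEUe} → row (3,1) (3,1) (3,1) (3,1)
{hSDd, hSDc, hSDe, hSUd, hSUc, hSUe} → row (3,0) (2,1) (3,0) (2,1)
{gEDd, gEDc, gEDe, gEUd, gEUc, gEUe, gSDd, gSDc, gSDe, gSUd, gSUc, gSUe} → row (-3,1) (-3,1) (-3,-4) (-3,-4)
{kEDd, kSDd} → row (-2,5) (-3,-3) (-2,5) (-3,-3)
{kEDc, kSDc} → row (6,5) (6,5) (6,5) (6,5)
{kEDe, kSDe} → row (-2,2) (-2,2) (-2,2) (-2,2)
{kEUd, kEUc, kEUe, kSUd, kSUc, kSUe} → row (-1,-4) (-1,-4) (-1,-4) (-1,-4)
That's 7 distinct rows out of 36 strategies.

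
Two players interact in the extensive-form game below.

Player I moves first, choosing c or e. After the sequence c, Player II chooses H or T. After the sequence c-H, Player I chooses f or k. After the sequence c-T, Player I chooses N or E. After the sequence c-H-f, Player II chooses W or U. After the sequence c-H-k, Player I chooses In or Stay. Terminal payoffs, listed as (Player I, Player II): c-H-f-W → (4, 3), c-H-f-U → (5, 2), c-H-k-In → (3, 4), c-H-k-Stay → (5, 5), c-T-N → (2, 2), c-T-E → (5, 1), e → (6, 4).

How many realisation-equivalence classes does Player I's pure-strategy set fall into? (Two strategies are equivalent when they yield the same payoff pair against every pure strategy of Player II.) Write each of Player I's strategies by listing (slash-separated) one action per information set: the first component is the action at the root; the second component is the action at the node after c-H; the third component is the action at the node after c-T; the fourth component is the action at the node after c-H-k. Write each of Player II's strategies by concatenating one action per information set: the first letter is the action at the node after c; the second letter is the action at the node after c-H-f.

Player I has 16 pure strategies: c/f/N/In, c/f/N/Stay, c/f/E/In, c/f/E/Stay, c/k/N/In, c/k/N/Stay, c/k/E/In, c/k/E/Stay, e/f/N/In, e/f/N/Stay, e/f/E/In, e/f/E/Stay, e/k/N/In, e/k/N/Stay, e/k/E/In, e/k/E/Stay. Columns: HW, HU, TW, TU.
{c/f/N/In, c/f/N/Stay} → row (4,3) (5,2) (2,2) (2,2)
{c/f/E/In, c/f/E/Stay} → row (4,3) (5,2) (5,1) (5,1)
{c/k/N/In} → row (3,4) (3,4) (2,2) (2,2)
{c/k/N/Stay} → row (5,5) (5,5) (2,2) (2,2)
{c/k/E/In} → row (3,4) (3,4) (5,1) (5,1)
{c/k/E/Stay} → row (5,5) (5,5) (5,1) (5,1)
{e/f/N/In, e/f/N/Stay, e/f/E/In, e/f/E/Stay, e/k/N/In, e/k/N/Stay, e/k/E/In, e/k/E/Stay} → row (6,4) (6,4) (6,4) (6,4)
That's 7 distinct rows out of 16 strategies.

7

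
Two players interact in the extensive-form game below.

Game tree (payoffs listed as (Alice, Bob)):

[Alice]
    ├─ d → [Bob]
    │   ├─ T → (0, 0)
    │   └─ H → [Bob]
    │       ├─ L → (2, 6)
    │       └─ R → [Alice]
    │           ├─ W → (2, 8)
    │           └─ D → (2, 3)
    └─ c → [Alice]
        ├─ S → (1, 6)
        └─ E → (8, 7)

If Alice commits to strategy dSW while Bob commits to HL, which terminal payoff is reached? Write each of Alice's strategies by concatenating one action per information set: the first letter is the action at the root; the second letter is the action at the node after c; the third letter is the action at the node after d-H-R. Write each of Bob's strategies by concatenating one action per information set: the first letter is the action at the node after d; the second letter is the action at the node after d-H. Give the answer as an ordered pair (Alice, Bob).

(2, 6)

Trace the play path from the root:
  Alice plays d
  Bob plays H at [d]
  Bob plays L at [d-H]
→ terminal payoff (2, 6).
(Alice's choice at the node after c is never reached on this path, so it doesn't affect the outcome.)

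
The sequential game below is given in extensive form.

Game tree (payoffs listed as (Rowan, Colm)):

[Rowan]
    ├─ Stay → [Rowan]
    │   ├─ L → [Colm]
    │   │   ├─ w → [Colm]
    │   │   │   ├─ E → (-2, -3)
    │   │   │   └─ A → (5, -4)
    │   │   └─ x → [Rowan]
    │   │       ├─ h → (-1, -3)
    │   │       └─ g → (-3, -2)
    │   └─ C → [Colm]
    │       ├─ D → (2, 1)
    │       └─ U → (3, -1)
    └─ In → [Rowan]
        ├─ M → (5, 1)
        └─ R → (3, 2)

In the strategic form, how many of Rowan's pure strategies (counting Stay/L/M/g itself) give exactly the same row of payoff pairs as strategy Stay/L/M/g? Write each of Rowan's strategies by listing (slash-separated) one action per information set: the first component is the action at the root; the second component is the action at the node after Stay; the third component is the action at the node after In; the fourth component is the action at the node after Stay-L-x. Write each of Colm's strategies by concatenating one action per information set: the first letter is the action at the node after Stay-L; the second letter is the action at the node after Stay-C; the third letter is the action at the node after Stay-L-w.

Row for Stay/L/M/g (columns wDE, wDA, wUE, wUA, xDE, xDA, xUE, xUA): (-2,-3) (5,-4) (-2,-3) (5,-4) (-3,-2) (-3,-2) (-3,-2) (-3,-2).
Under Stay/L/M/g, Rowan's choice at the node after In can never be reached regardless of what Colm does, so varying those choices leaves every outcome unchanged.
Holding the reachable choices fixed and varying the unreachable one freely already gives 2 equivalent strategies.
No other strategy reproduces this row, so those 2 are the full class: Stay/L/M/g, Stay/L/R/g.

2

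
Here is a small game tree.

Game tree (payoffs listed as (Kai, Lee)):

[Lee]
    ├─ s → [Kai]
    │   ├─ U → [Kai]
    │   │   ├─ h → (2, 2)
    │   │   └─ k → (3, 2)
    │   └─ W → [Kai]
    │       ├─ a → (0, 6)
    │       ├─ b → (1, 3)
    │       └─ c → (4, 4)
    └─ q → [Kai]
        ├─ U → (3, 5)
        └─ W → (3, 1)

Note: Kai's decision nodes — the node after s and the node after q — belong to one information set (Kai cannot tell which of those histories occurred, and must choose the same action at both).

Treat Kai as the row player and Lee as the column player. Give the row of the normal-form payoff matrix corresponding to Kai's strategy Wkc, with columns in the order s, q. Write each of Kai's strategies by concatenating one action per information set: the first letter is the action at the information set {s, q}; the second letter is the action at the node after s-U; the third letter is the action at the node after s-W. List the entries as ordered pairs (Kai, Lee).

vs s: Lee plays s → Kai plays W at [s] → Kai plays c at [s-W] → (4, 4)
vs q: Lee plays q → Kai plays W at [q] → (3, 1)

(4,4) (3,1)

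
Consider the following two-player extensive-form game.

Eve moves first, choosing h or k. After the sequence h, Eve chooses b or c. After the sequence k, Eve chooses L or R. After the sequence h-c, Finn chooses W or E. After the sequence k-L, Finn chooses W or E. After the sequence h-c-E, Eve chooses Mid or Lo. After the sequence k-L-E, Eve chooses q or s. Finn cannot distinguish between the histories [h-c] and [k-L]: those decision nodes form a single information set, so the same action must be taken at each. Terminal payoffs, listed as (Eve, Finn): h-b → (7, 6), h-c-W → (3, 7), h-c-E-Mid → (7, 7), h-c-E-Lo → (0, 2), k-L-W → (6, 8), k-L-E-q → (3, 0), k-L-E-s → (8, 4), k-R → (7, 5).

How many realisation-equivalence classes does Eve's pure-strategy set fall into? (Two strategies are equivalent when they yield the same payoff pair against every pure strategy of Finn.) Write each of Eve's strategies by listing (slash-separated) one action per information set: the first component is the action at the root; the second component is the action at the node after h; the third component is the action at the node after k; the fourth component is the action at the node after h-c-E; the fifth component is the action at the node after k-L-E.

Eve has 32 pure strategies: h/b/L/Mid/q, h/b/L/Mid/s, h/b/L/Lo/q, h/b/L/Lo/s, h/b/R/Mid/q, h/b/R/Mid/s, h/b/R/Lo/q, h/b/R/Lo/s, h/c/L/Mid/q, h/c/L/Mid/s, h/c/L/Lo/q, h/c/L/Lo/s, h/c/R/Mid/q, h/c/R/Mid/s, h/c/R/Lo/q, h/c/R/Lo/s, k/b/L/Mid/q, k/b/L/Mid/s, k/b/L/Lo/q, k/b/L/Lo/s, k/b/R/Mid/q, k/b/R/Mid/s, k/b/R/Lo/q, k/b/R/Lo/s, k/c/L/Mid/q, k/c/L/Mid/s, k/c/L/Lo/q, k/c/L/Lo/s, k/c/R/Mid/q, k/c/R/Mid/s, k/c/R/Lo/q, k/c/R/Lo/s. Columns: W, E.
{h/b/L/Mid/q, h/b/L/Mid/s, h/b/L/Lo/q, h/b/L/Lo/s, h/b/R/Mid/q, h/b/R/Mid/s, h/b/R/Lo/q, h/b/R/Lo/s} → row (7,6) (7,6)
{h/c/L/Mid/q, h/c/L/Mid/s, h/c/R/Mid/q, h/c/R/Mid/s} → row (3,7) (7,7)
{h/c/L/Lo/q, h/c/L/Lo/s, h/c/R/Lo/q, h/c/R/Lo/s} → row (3,7) (0,2)
{k/b/L/Mid/q, k/b/L/Lo/q, k/c/L/Mid/q, k/c/L/Lo/q} → row (6,8) (3,0)
{k/b/L/Mid/s, k/b/L/Lo/s, k/c/L/Mid/s, k/c/L/Lo/s} → row (6,8) (8,4)
{k/b/R/Mid/q, k/b/R/Mid/s, k/b/R/Lo/q, k/b/R/Lo/s, k/c/R/Mid/q, k/c/R/Mid/s, k/c/R/Lo/q, k/c/R/Lo/s} → row (7,5) (7,5)
That's 6 distinct rows out of 32 strategies.

6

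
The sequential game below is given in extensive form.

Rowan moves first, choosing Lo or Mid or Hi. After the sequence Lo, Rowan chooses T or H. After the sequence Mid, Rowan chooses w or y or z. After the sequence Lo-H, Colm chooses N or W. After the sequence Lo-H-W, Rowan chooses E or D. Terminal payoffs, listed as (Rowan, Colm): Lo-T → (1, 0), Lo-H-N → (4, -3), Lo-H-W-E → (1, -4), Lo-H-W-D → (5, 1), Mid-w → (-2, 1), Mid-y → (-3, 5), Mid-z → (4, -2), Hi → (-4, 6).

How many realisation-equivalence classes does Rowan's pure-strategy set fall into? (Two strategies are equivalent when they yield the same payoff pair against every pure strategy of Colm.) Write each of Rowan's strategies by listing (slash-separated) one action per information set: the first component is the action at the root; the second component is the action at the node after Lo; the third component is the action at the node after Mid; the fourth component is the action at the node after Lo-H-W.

7

Rowan has 36 pure strategies: Lo/T/w/E, Lo/T/w/D, Lo/T/y/E, Lo/T/y/D, Lo/T/z/E, Lo/T/z/D, Lo/H/w/E, Lo/H/w/D, Lo/H/y/E, Lo/H/y/D, Lo/H/z/E, Lo/H/z/D, Mid/T/w/E, Mid/T/w/D, Mid/T/y/E, Mid/T/y/D, Mid/T/z/E, Mid/T/z/D, Mid/H/w/E, Mid/H/w/D, Mid/H/y/E, Mid/H/y/D, Mid/H/z/E, Mid/H/z/D, Hi/T/w/E, Hi/T/w/D, Hi/T/y/E, Hi/T/y/D, Hi/T/z/E, Hi/T/z/D, Hi/H/w/E, Hi/H/w/D, Hi/H/y/E, Hi/H/y/D, Hi/H/z/E, Hi/H/z/D. Columns: N, W.
{Lo/T/w/E, Lo/T/w/D, Lo/T/y/E, Lo/T/y/D, Lo/T/z/E, Lo/T/z/D} → row (1,0) (1,0)
{Lo/H/w/E, Lo/H/y/E, Lo/H/z/E} → row (4,-3) (1,-4)
{Lo/H/w/D, Lo/H/y/D, Lo/H/z/D} → row (4,-3) (5,1)
{Mid/T/w/E, Mid/T/w/D, Mid/H/w/E, Mid/H/w/D} → row (-2,1) (-2,1)
{Mid/T/y/E, Mid/T/y/D, Mid/H/y/E, Mid/H/y/D} → row (-3,5) (-3,5)
{Mid/T/z/E, Mid/T/z/D, Mid/H/z/E, Mid/H/z/D} → row (4,-2) (4,-2)
{Hi/T/w/E, Hi/T/w/D, Hi/T/y/E, Hi/T/y/D, Hi/T/z/E, Hi/T/z/D, Hi/H/w/E, Hi/H/w/D, Hi/H/y/E, Hi/H/y/D, Hi/H/z/E, Hi/H/z/D} → row (-4,6) (-4,6)
That's 7 distinct rows out of 36 strategies.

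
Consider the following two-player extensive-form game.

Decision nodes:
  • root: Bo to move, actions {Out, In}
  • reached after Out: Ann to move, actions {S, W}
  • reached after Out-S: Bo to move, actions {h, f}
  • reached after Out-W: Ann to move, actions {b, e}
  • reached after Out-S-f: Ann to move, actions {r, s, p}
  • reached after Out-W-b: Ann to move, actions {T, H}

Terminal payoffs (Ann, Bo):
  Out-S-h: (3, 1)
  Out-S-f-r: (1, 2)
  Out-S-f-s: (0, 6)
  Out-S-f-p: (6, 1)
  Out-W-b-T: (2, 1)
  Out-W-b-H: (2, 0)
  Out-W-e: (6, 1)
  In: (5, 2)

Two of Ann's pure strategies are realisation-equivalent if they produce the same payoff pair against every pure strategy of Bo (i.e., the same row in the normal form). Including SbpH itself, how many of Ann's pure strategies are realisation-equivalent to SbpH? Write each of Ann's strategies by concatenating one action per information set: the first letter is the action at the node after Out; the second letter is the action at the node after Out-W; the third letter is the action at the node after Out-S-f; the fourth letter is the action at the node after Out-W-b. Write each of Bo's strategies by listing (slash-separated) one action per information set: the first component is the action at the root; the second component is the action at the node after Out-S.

4

Row for SbpH (columns Out/h, Out/f, In/h, In/f): (3,1) (6,1) (5,2) (5,2).
Under SbpH, Ann's choice at the node after Out-W and at the node after Out-W-b can never be reached regardless of what Bo does, so varying those choices leaves every outcome unchanged.
Holding the reachable choices fixed and varying the unreachable ones freely already gives 2 × 2 = 4 equivalent strategies.
No other strategy reproduces this row, so those 4 are the full class: SbpT, SbpH, SepT, SepH.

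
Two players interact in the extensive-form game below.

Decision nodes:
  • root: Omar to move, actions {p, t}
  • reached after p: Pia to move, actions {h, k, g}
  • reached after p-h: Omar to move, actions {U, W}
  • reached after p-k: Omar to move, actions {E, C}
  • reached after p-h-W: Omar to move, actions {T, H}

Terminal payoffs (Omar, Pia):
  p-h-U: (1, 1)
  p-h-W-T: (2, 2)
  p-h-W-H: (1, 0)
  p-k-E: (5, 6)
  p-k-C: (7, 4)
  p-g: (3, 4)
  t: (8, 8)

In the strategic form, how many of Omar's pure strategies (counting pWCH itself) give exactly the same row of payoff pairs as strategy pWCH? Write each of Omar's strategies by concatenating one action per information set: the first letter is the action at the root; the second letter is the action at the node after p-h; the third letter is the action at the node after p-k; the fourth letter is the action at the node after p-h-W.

1

Row for pWCH (columns h, k, g): (1,0) (7,4) (3,4).
Every one of Omar's information sets is on the play path for some reply by Pia when Omar follows pWCH.
Changing the action at any of them therefore changes at least one column, so only pWCH itself gives this row.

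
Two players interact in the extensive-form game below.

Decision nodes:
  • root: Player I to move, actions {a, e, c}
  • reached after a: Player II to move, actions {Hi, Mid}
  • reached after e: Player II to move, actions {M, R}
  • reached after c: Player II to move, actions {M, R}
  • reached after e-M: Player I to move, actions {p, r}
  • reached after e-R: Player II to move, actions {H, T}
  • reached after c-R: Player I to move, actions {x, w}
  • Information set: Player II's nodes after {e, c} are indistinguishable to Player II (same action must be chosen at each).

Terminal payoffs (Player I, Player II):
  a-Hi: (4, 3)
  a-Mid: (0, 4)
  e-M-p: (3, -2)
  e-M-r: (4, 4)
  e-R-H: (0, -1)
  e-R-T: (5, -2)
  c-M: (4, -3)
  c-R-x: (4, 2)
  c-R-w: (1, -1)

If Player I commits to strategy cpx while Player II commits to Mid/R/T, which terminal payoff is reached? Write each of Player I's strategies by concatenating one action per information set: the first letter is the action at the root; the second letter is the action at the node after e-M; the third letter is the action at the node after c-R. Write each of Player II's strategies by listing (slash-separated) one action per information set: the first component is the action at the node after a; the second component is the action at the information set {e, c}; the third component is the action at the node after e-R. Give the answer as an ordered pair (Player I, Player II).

(4, 2)

Trace the play path from the root:
  Player I plays c
  Player II plays R at [c]
  Player I plays x at [c-R]
→ terminal payoff (4, 2).
(Player I's choice at the node after e-M is never reached on this path, so it doesn't affect the outcome.)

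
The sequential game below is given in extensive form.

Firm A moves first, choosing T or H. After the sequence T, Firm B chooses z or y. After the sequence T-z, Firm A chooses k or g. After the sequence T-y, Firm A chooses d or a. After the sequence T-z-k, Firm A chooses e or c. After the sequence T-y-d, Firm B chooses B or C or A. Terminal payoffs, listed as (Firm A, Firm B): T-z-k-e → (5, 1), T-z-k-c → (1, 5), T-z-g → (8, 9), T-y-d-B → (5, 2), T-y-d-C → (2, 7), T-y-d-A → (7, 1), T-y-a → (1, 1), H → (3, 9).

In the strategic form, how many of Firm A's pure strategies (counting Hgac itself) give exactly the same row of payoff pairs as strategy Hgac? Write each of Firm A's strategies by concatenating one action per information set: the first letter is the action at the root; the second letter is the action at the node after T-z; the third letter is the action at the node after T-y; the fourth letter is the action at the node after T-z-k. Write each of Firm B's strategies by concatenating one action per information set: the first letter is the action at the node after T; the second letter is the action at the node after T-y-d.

Row for Hgac (columns zB, zC, zA, yB, yC, yA): (3,9) (3,9) (3,9) (3,9) (3,9) (3,9).
Under Hgac, Firm A's choice at the node after T-z and at the node after T-y and at the node after T-z-k can never be reached regardless of what Firm B does, so varying those choices leaves every outcome unchanged.
Holding the reachable choices fixed and varying the unreachable ones freely already gives 2 × 2 × 2 = 8 equivalent strategies.
No other strategy reproduces this row, so those 8 are the full class: Hkde, Hkdc, Hkae, Hkac, Hgde, Hgdc, Hgae, Hgac.

8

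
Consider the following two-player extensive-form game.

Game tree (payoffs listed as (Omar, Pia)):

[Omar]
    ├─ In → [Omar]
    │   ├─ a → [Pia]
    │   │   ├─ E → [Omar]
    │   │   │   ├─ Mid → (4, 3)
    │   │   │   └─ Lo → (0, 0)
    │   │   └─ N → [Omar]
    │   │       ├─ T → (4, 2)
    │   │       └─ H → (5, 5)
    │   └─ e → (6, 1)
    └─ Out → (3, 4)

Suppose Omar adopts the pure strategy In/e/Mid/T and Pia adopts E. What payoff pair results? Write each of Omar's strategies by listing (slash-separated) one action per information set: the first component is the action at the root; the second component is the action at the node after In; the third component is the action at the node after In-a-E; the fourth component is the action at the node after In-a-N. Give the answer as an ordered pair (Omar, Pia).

(6, 1)

Trace the play path from the root:
  Omar plays In
  Omar plays e at [In]
→ terminal payoff (6, 1).
(Omar's choice at the node after In-a-E is never reached on this path, so it doesn't affect the outcome.)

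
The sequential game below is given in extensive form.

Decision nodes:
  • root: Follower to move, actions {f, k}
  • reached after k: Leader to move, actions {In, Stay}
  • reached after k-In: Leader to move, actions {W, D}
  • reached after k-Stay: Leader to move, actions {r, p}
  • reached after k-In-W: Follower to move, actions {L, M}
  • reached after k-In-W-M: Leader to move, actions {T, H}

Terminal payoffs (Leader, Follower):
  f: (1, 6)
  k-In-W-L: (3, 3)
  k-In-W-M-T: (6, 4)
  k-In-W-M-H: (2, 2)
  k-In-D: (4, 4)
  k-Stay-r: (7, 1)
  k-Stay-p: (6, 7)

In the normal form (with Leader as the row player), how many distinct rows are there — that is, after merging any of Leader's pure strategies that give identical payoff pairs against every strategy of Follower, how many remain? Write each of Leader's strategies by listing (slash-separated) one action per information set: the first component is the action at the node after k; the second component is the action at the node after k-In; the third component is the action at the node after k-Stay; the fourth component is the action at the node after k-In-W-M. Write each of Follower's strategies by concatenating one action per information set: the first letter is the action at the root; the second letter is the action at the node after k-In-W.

Leader has 16 pure strategies: In/W/r/T, In/W/r/H, In/W/p/T, In/W/p/H, In/D/r/T, In/D/r/H, In/D/p/T, In/D/p/H, Stay/W/r/T, Stay/W/r/H, Stay/W/p/T, Stay/W/p/H, Stay/D/r/T, Stay/D/r/H, Stay/D/p/T, Stay/D/p/H. Columns: fL, fM, kL, kM.
{In/W/r/T, In/W/p/T} → row (1,6) (1,6) (3,3) (6,4)
{In/W/r/H, In/W/p/H} → row (1,6) (1,6) (3,3) (2,2)
{In/D/r/T, In/D/r/H, In/D/p/T, In/D/p/H} → row (1,6) (1,6) (4,4) (4,4)
{Stay/W/r/T, Stay/W/r/H, Stay/D/r/T, Stay/D/r/H} → row (1,6) (1,6) (7,1) (7,1)
{Stay/W/p/T, Stay/W/p/H, Stay/D/p/T, Stay/D/p/H} → row (1,6) (1,6) (6,7) (6,7)
That's 5 distinct rows out of 16 strategies.

5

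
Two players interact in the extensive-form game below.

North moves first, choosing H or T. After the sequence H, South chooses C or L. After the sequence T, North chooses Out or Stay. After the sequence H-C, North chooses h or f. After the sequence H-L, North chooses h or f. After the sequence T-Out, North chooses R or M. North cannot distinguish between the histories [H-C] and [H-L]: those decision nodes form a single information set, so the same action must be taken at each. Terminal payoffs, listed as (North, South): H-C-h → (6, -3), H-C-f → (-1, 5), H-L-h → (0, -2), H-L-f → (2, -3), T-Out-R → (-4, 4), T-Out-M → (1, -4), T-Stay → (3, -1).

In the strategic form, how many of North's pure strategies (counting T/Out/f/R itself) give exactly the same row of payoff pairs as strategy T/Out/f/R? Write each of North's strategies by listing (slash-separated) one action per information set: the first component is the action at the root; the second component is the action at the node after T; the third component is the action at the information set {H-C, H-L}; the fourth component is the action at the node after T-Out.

2

Row for T/Out/f/R (columns C, L): (-4,4) (-4,4).
Under T/Out/f/R, North's choice at the information set {H-C, H-L} can never be reached regardless of what South does, so varying those choices leaves every outcome unchanged.
Holding the reachable choices fixed and varying the unreachable one freely already gives 2 equivalent strategies.
No other strategy reproduces this row, so those 2 are the full class: T/Out/h/R, T/Out/f/R.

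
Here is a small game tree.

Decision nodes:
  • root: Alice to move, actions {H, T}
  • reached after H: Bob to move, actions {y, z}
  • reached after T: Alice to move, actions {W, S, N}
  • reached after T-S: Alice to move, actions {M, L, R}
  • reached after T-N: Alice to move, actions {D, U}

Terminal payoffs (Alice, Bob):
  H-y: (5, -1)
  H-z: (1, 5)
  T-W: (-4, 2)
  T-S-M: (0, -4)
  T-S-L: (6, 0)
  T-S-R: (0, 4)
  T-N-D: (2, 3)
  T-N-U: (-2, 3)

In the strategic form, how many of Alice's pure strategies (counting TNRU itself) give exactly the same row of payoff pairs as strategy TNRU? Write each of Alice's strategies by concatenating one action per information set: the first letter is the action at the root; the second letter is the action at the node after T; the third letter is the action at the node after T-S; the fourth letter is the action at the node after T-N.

Row for TNRU (columns y, z): (-2,3) (-2,3).
Under TNRU, Alice's choice at the node after T-S can never be reached regardless of what Bob does, so varying those choices leaves every outcome unchanged.
Holding the reachable choices fixed and varying the unreachable one freely already gives 3 equivalent strategies.
No other strategy reproduces this row, so those 3 are the full class: TNMU, TNLU, TNRU.

3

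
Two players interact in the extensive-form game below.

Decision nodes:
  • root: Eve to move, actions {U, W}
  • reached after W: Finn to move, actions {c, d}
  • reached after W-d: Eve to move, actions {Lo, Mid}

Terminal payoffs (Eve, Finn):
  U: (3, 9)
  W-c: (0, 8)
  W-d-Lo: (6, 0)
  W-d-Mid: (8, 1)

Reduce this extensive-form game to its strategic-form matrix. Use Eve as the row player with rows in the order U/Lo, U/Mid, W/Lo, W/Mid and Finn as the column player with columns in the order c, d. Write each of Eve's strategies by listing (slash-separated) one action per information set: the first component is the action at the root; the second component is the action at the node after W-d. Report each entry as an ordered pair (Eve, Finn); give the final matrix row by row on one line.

Row U/Lo: c→(3,9), d→(3,9)
Row U/Mid: c→(3,9), d→(3,9)
Row W/Lo: c→(0,8), d→(6,0)
Row W/Mid: c→(0,8), d→(8,1)

U/Lo: (3,9) (3,9) | U/Mid: (3,9) (3,9) | W/Lo: (0,8) (6,0) | W/Mid: (0,8) (8,1)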